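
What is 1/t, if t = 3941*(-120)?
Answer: -1/472920 ≈ -2.1145e-6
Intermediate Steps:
t = -472920
1/t = 1/(-472920) = -1/472920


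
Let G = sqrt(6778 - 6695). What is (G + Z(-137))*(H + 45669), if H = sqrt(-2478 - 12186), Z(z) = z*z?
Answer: (18769 + sqrt(83))*(45669 + 2*I*sqrt(3666)) ≈ 8.5758e+8 + 2.2739e+6*I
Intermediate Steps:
Z(z) = z**2
H = 2*I*sqrt(3666) (H = sqrt(-14664) = 2*I*sqrt(3666) ≈ 121.09*I)
G = sqrt(83) ≈ 9.1104
(G + Z(-137))*(H + 45669) = (sqrt(83) + (-137)**2)*(2*I*sqrt(3666) + 45669) = (sqrt(83) + 18769)*(45669 + 2*I*sqrt(3666)) = (18769 + sqrt(83))*(45669 + 2*I*sqrt(3666))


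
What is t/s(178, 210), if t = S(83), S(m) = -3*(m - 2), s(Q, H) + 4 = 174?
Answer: -243/170 ≈ -1.4294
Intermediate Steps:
s(Q, H) = 170 (s(Q, H) = -4 + 174 = 170)
S(m) = 6 - 3*m (S(m) = -3*(-2 + m) = 6 - 3*m)
t = -243 (t = 6 - 3*83 = 6 - 249 = -243)
t/s(178, 210) = -243/170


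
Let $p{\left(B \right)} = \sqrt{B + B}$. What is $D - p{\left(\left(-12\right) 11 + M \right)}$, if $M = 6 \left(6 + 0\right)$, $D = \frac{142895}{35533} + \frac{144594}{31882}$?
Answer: $\frac{4846818496}{566431553} - 8 i \sqrt{3} \approx 8.5568 - 13.856 i$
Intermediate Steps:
$D = \frac{4846818496}{566431553}$ ($D = 142895 \cdot \frac{1}{35533} + 144594 \cdot \frac{1}{31882} = \frac{142895}{35533} + \frac{72297}{15941} = \frac{4846818496}{566431553} \approx 8.5568$)
$M = 36$ ($M = 6 \cdot 6 = 36$)
$p{\left(B \right)} = \sqrt{2} \sqrt{B}$ ($p{\left(B \right)} = \sqrt{2 B} = \sqrt{2} \sqrt{B}$)
$D - p{\left(\left(-12\right) 11 + M \right)} = \frac{4846818496}{566431553} - \sqrt{2} \sqrt{\left(-12\right) 11 + 36} = \frac{4846818496}{566431553} - \sqrt{2} \sqrt{-132 + 36} = \frac{4846818496}{566431553} - \sqrt{2} \sqrt{-96} = \frac{4846818496}{566431553} - \sqrt{2} \cdot 4 i \sqrt{6} = \frac{4846818496}{566431553} - 8 i \sqrt{3}$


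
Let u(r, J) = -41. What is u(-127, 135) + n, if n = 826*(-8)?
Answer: -6649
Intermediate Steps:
n = -6608
u(-127, 135) + n = -41 - 6608 = -6649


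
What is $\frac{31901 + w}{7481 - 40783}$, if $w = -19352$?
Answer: $- \frac{12549}{33302} \approx -0.37682$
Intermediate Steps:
$\frac{31901 + w}{7481 - 40783} = \frac{31901 - 19352}{7481 - 40783} = \frac{12549}{-33302} = 12549 \left(- \frac{1}{33302}\right) = - \frac{12549}{33302}$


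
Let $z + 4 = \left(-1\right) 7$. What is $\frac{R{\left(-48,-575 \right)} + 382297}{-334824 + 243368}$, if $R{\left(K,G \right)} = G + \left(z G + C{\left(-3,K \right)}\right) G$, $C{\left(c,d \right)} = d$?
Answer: $\frac{3227553}{91456} \approx 35.291$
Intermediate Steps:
$z = -11$ ($z = -4 - 7 = -11$)
$R{\left(K,G \right)} = G + G \left(K - 11 G\right)$ ($R{\left(K,G \right)} = G + \left(- 11 G + K\right) G = G + \left(K - 11 G\right) G = G + G \left(K - 11 G\right)$)
$\frac{R{\left(-48,-575 \right)} + 382297}{-334824 + 243368} = \frac{- 575 \left(1 - 48 - -6325\right) + 382297}{-334824 + 243368} = \frac{- 575 \left(1 - 48 + 6325\right) + 382297}{-91456} = \left(\left(-575\right) 6278 + 382297\right) \left(- \frac{1}{91456}\right) = \left(-3609850 + 382297\right) \left(- \frac{1}{91456}\right) = \left(-3227553\right) \left(- \frac{1}{91456}\right) = \frac{3227553}{91456}$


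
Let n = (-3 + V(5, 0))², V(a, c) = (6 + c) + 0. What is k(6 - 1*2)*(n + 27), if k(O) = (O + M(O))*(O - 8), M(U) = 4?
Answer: -1152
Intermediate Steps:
k(O) = (-8 + O)*(4 + O) (k(O) = (O + 4)*(O - 8) = (4 + O)*(-8 + O) = (-8 + O)*(4 + O))
V(a, c) = 6 + c
n = 9 (n = (-3 + (6 + 0))² = (-3 + 6)² = 3² = 9)
k(6 - 1*2)*(n + 27) = (-32 + (6 - 1*2)² - 4*(6 - 1*2))*(9 + 27) = (-32 + (6 - 2)² - 4*(6 - 2))*36 = (-32 + 4² - 4*4)*36 = (-32 + 16 - 16)*36 = -32*36 = -1152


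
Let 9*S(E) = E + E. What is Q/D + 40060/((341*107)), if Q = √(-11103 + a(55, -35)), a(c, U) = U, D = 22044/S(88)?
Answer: 40060/36487 + 4*I*√11138/4509 ≈ 1.0979 + 0.093623*I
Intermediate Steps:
S(E) = 2*E/9 (S(E) = (E + E)/9 = (2*E)/9 = 2*E/9)
D = 4509/4 (D = 22044/(((2/9)*88)) = 22044/(176/9) = 22044*(9/176) = 4509/4 ≈ 1127.3)
Q = I*√11138 (Q = √(-11103 - 35) = √(-11138) = I*√11138 ≈ 105.54*I)
Q/D + 40060/((341*107)) = (I*√11138)/(4509/4) + 40060/((341*107)) = (I*√11138)*(4/4509) + 40060/36487 = 4*I*√11138/4509 + 40060*(1/36487) = 4*I*√11138/4509 + 40060/36487 = 40060/36487 + 4*I*√11138/4509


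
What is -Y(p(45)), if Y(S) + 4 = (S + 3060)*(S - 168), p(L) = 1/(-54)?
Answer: 1499225111/2916 ≈ 5.1414e+5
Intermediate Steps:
p(L) = -1/54
Y(S) = -4 + (-168 + S)*(3060 + S) (Y(S) = -4 + (S + 3060)*(S - 168) = -4 + (3060 + S)*(-168 + S) = -4 + (-168 + S)*(3060 + S))
-Y(p(45)) = -(-514084 + (-1/54)² + 2892*(-1/54)) = -(-514084 + 1/2916 - 482/9) = -1*(-1499225111/2916) = 1499225111/2916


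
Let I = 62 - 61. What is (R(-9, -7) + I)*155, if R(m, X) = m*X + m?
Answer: 8525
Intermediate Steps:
R(m, X) = m + X*m (R(m, X) = X*m + m = m + X*m)
I = 1
(R(-9, -7) + I)*155 = (-9*(1 - 7) + 1)*155 = (-9*(-6) + 1)*155 = (54 + 1)*155 = 55*155 = 8525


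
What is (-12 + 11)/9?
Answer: -⅑ ≈ -0.11111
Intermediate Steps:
(-12 + 11)/9 = -1*⅑ = -⅑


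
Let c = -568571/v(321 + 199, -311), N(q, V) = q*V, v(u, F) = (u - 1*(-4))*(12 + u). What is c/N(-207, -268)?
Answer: -568571/15464933568 ≈ -3.6765e-5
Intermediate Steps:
v(u, F) = (4 + u)*(12 + u) (v(u, F) = (u + 4)*(12 + u) = (4 + u)*(12 + u))
N(q, V) = V*q
c = -568571/278768 (c = -568571/(48 + (321 + 199)**2 + 16*(321 + 199)) = -568571/(48 + 520**2 + 16*520) = -568571/(48 + 270400 + 8320) = -568571/278768 ≈ -2.0396)
c/N(-207, -268) = -568571/(278768*((-268*(-207)))) = -568571/278768/55476 = -568571/278768*1/55476 = -568571/15464933568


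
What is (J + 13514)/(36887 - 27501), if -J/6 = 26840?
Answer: -73763/4693 ≈ -15.718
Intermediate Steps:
J = -161040 (J = -6*26840 = -161040)
(J + 13514)/(36887 - 27501) = (-161040 + 13514)/(36887 - 27501) = -147526/9386 = -147526*1/9386 = -73763/4693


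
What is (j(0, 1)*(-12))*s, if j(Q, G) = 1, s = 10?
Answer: -120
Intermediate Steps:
(j(0, 1)*(-12))*s = (1*(-12))*10 = -12*10 = -120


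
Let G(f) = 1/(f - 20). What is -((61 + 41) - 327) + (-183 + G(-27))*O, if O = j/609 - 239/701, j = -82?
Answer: 6261052541/20064723 ≈ 312.04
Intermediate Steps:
O = -203033/426909 (O = -82/609 - 239/701 = -203033/426909 ≈ -0.47559)
G(f) = 1/(-20 + f)
-((61 + 41) - 327) + (-183 + G(-27))*O = -((61 + 41) - 327) + (-183 + 1/(-20 - 27))*(-203033/426909) = -(102 - 327) + (-183 + 1/(-47))*(-203033/426909) = -1*(-225) + (-183 - 1/47)*(-203033/426909) = 225 - 8602/47*(-203033/426909) = 225 + 1746489866/20064723 = 6261052541/20064723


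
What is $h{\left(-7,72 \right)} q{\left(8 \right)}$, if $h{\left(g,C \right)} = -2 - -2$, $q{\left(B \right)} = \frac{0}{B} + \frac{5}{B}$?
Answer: $0$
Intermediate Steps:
$q{\left(B \right)} = \frac{5}{B}$ ($q{\left(B \right)} = 0 + \frac{5}{B} = \frac{5}{B}$)
$h{\left(g,C \right)} = 0$ ($h{\left(g,C \right)} = -2 + 2 = 0$)
$h{\left(-7,72 \right)} q{\left(8 \right)} = 0 \cdot \frac{5}{8} = 0$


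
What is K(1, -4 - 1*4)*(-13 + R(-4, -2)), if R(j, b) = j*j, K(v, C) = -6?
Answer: -18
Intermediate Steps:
R(j, b) = j**2
K(1, -4 - 1*4)*(-13 + R(-4, -2)) = -6*(-13 + (-4)**2) = -6*(-13 + 16) = -6*3 = -18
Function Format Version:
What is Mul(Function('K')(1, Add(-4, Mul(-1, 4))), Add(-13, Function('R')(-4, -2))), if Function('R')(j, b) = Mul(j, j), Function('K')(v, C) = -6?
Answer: -18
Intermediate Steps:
Function('R')(j, b) = Pow(j, 2)
Mul(Function('K')(1, Add(-4, Mul(-1, 4))), Add(-13, Function('R')(-4, -2))) = Mul(-6, Add(-13, Pow(-4, 2))) = Mul(-6, Add(-13, 16)) = Mul(-6, 3) = -18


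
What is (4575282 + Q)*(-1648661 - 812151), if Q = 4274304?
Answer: -21777167423832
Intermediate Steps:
(4575282 + Q)*(-1648661 - 812151) = (4575282 + 4274304)*(-1648661 - 812151) = 8849586*(-2460812) = -21777167423832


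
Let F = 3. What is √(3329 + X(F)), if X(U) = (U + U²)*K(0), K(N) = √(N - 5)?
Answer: √(3329 + 12*I*√5) ≈ 57.698 + 0.2325*I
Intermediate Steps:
K(N) = √(-5 + N)
X(U) = I*√5*(U + U²) (X(U) = (U + U²)*√(-5 + 0) = (U + U²)*√(-5) = (U + U²)*(I*√5) = I*√5*(U + U²))
√(3329 + X(F)) = √(3329 + I*3*√5*(1 + 3)) = √(3329 + I*3*√5*4) = √(3329 + 12*I*√5)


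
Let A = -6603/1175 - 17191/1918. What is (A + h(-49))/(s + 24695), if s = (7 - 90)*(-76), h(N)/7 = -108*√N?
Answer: -32863979/69869910950 - 756*I/4429 ≈ -0.00047036 - 0.17069*I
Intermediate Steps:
h(N) = -756*√N (h(N) = 7*(-108*√N) = -756*√N)
A = -32863979/2253650 (A = -6603*1/1175 - 17191*1/1918 = -6603/1175 - 17191/1918 = -32863979/2253650 ≈ -14.583)
s = 6308 (s = -83*(-76) = 6308)
(A + h(-49))/(s + 24695) = (-32863979/2253650 - 5292*I)/(6308 + 24695) = (-32863979/2253650 - 5292*I)/31003 = (-32863979/2253650 - 5292*I)*(1/31003) = -32863979/69869910950 - 756*I/4429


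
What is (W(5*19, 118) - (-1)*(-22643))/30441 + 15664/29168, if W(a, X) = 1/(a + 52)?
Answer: -1687036327/8157609621 ≈ -0.20681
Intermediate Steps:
W(a, X) = 1/(52 + a)
(W(5*19, 118) - (-1)*(-22643))/30441 + 15664/29168 = (1/(52 + 5*19) - (-1)*(-22643))/30441 + 15664/29168 = (1/(52 + 95) - 1*22643)*(1/30441) + 15664*(1/29168) = (1/147 - 22643)*(1/30441) + 979/1823 = -3328520/147*1/30441 + 979/1823 = -3328520/4474827 + 979/1823 = -1687036327/8157609621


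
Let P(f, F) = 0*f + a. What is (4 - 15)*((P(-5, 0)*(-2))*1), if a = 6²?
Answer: 792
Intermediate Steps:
a = 36
P(f, F) = 36 (P(f, F) = 0*f + 36 = 0 + 36 = 36)
(4 - 15)*((P(-5, 0)*(-2))*1) = (4 - 15)*((36*(-2))*1) = -(-792) = -11*(-72) = 792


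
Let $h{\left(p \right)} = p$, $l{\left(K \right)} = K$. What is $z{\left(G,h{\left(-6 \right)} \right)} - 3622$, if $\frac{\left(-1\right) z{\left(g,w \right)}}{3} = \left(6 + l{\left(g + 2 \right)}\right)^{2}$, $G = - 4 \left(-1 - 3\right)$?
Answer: $-5350$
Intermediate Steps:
$G = 16$ ($G = \left(-4\right) \left(-4\right) = 16$)
$z{\left(g,w \right)} = - 3 \left(8 + g\right)^{2}$ ($z{\left(g,w \right)} = - 3 \left(6 + \left(g + 2\right)\right)^{2} = - 3 \left(6 + \left(2 + g\right)\right)^{2} = - 3 \left(8 + g\right)^{2}$)
$z{\left(G,h{\left(-6 \right)} \right)} - 3622 = - 3 \left(8 + 16\right)^{2} - 3622 = - 3 \cdot 24^{2} - 3622 = \left(-3\right) 576 - 3622 = -1728 - 3622 = -5350$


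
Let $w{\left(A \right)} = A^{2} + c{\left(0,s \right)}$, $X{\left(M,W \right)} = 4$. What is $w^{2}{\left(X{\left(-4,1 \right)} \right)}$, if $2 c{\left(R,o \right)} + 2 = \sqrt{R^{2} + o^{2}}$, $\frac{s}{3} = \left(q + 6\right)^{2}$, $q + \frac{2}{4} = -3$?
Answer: $\frac{38025}{64} \approx 594.14$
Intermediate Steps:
$q = - \frac{7}{2}$ ($q = - \frac{1}{2} - 3 = - \frac{7}{2} \approx -3.5$)
$s = \frac{75}{4}$ ($s = 3 \left(- \frac{7}{2} + 6\right)^{2} = 3 \left(\frac{5}{2}\right)^{2} = 3 \cdot \frac{25}{4} = \frac{75}{4} \approx 18.75$)
$c{\left(R,o \right)} = -1 + \frac{\sqrt{R^{2} + o^{2}}}{2}$
$w{\left(A \right)} = \frac{67}{8} + A^{2}$ ($w{\left(A \right)} = A^{2} - \left(1 - \frac{\sqrt{0^{2} + \left(\frac{75}{4}\right)^{2}}}{2}\right) = A^{2} - \left(1 - \frac{\sqrt{0 + \frac{5625}{16}}}{2}\right) = A^{2} - \left(1 - \frac{\sqrt{\frac{5625}{16}}}{2}\right) = A^{2} + \left(-1 + \frac{1}{2} \cdot \frac{75}{4}\right) = A^{2} + \left(-1 + \frac{75}{8}\right) = A^{2} + \frac{67}{8} = \frac{67}{8} + A^{2}$)
$w^{2}{\left(X{\left(-4,1 \right)} \right)} = \left(\frac{67}{8} + 4^{2}\right)^{2} = \left(\frac{67}{8} + 16\right)^{2} = \left(\frac{195}{8}\right)^{2} = \frac{38025}{64}$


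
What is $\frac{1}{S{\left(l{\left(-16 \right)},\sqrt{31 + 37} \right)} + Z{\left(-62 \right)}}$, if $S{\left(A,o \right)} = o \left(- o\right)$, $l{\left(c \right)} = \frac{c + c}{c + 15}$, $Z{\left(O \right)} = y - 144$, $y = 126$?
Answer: $- \frac{1}{86} \approx -0.011628$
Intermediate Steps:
$Z{\left(O \right)} = -18$ ($Z{\left(O \right)} = 126 - 144 = -18$)
$l{\left(c \right)} = \frac{2 c}{15 + c}$
$S{\left(A,o \right)} = - o^{2}$
$\frac{1}{S{\left(l{\left(-16 \right)},\sqrt{31 + 37} \right)} + Z{\left(-62 \right)}} = \frac{1}{- \left(\sqrt{31 + 37}\right)^{2} - 18} = \frac{1}{- \left(\sqrt{68}\right)^{2} - 18} = \frac{1}{- \left(2 \sqrt{17}\right)^{2} - 18} = \frac{1}{\left(-1\right) 68 - 18} = \frac{1}{-68 - 18} = \frac{1}{-86} = - \frac{1}{86}$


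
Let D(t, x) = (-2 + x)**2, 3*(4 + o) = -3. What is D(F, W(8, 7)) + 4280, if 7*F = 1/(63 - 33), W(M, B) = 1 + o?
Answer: 4316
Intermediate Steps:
o = -5 (o = -4 + (1/3)*(-3) = -4 - 1 = -5)
W(M, B) = -4 (W(M, B) = 1 - 5 = -4)
F = 1/210 (F = 1/(7*(63 - 33)) = (1/7)/30 = (1/7)*(1/30) = 1/210 ≈ 0.0047619)
D(F, W(8, 7)) + 4280 = (-2 - 4)**2 + 4280 = (-6)**2 + 4280 = 36 + 4280 = 4316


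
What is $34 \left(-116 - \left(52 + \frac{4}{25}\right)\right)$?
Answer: $- \frac{142936}{25} \approx -5717.4$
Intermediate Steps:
$34 \left(-116 - \left(52 + \frac{4}{25}\right)\right) = 34 \left(-116 - \frac{1304}{25}\right) = 34 \left(- \frac{4204}{25}\right) = - \frac{142936}{25}$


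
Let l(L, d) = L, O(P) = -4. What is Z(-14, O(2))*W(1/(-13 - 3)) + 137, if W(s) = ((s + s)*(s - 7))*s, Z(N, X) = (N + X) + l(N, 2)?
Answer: 8881/64 ≈ 138.77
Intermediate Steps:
Z(N, X) = X + 2*N (Z(N, X) = (N + X) + N = X + 2*N)
W(s) = 2*s²*(-7 + s) (W(s) = ((2*s)*(-7 + s))*s = (2*s*(-7 + s))*s = 2*s²*(-7 + s))
Z(-14, O(2))*W(1/(-13 - 3)) + 137 = (-4 + 2*(-14))*(2*(1/(-13 - 3))²*(-7 + 1/(-13 - 3))) + 137 = (-4 - 28)*(2*(1/(-16))²*(-7 + 1/(-16))) + 137 = -64*(-1/16)²*(-7 - 1/16) + 137 = -64*(-113)/(256*16) + 137 = -32*(-113/2048) + 137 = 113/64 + 137 = 8881/64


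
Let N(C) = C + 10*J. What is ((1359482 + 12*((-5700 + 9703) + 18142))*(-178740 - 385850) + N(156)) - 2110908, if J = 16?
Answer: -917586199572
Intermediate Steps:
N(C) = 160 + C (N(C) = C + 10*16 = C + 160 = 160 + C)
((1359482 + 12*((-5700 + 9703) + 18142))*(-178740 - 385850) + N(156)) - 2110908 = ((1359482 + 12*((-5700 + 9703) + 18142))*(-178740 - 385850) + (160 + 156)) - 2110908 = ((1359482 + 12*(4003 + 18142))*(-564590) + 316) - 2110908 = ((1359482 + 12*22145)*(-564590) + 316) - 2110908 = ((1359482 + 265740)*(-564590) + 316) - 2110908 = (1625222*(-564590) + 316) - 2110908 = (-917584088980 + 316) - 2110908 = -917584088664 - 2110908 = -917586199572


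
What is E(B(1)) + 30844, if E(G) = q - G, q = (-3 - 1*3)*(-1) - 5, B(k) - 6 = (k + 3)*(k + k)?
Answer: 30831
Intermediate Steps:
B(k) = 6 + 2*k*(3 + k) (B(k) = 6 + (k + 3)*(k + k) = 6 + (3 + k)*(2*k) = 6 + 2*k*(3 + k))
q = 1 (q = (-3 - 3)*(-1) - 5 = -6*(-1) - 5 = 6 - 5 = 1)
E(G) = 1 - G
E(B(1)) + 30844 = (1 - (6 + 2*1² + 6*1)) + 30844 = (1 - (6 + 2*1 + 6)) + 30844 = (1 - (6 + 2 + 6)) + 30844 = (1 - 1*14) + 30844 = (1 - 14) + 30844 = -13 + 30844 = 30831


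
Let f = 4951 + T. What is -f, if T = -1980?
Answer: -2971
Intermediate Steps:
f = 2971 (f = 4951 - 1980 = 2971)
-f = -1*2971 = -2971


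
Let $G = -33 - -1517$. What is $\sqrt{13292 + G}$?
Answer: $2 \sqrt{3694} \approx 121.56$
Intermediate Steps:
$G = 1484$ ($G = -33 + 1517 = 1484$)
$\sqrt{13292 + G} = \sqrt{13292 + 1484} = \sqrt{14776} = 2 \sqrt{3694}$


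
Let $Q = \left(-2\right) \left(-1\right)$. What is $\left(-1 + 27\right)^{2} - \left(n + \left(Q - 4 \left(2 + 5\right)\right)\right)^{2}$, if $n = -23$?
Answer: $-1725$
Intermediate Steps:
$Q = 2$
$\left(-1 + 27\right)^{2} - \left(n + \left(Q - 4 \left(2 + 5\right)\right)\right)^{2} = \left(-1 + 27\right)^{2} - \left(-23 + \left(2 - 4 \left(2 + 5\right)\right)\right)^{2} = 26^{2} - \left(-23 + \left(2 - 28\right)\right)^{2} = 676 - \left(-23 + \left(2 - 28\right)\right)^{2} = 676 - \left(-23 - 26\right)^{2} = 676 - \left(-49\right)^{2} = 676 - 2401 = -1725$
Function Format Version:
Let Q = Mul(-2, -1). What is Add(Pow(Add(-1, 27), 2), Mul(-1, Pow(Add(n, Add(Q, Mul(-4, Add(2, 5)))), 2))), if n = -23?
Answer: -1725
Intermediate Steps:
Q = 2
Add(Pow(Add(-1, 27), 2), Mul(-1, Pow(Add(n, Add(Q, Mul(-4, Add(2, 5)))), 2))) = Add(Pow(Add(-1, 27), 2), Mul(-1, Pow(Add(-23, Add(2, Mul(-4, Add(2, 5)))), 2))) = Add(Pow(26, 2), Mul(-1, Pow(Add(-23, Add(2, Mul(-4, 7))), 2))) = Add(676, Mul(-1, Pow(Add(-23, Add(2, -28)), 2))) = Add(676, Mul(-1, Pow(Add(-23, -26), 2))) = Add(676, Mul(-1, Pow(-49, 2))) = Add(676, Mul(-1, 2401)) = Add(676, -2401) = -1725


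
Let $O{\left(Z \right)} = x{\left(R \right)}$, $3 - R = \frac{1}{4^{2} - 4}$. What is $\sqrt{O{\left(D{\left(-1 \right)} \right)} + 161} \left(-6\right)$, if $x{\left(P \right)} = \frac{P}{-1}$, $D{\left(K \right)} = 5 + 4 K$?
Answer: $- \sqrt{5691} \approx -75.439$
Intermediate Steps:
$R = \frac{35}{12}$ ($R = 3 - \frac{1}{4^{2} - 4} = 3 - \frac{1}{16 - 4} = 3 - \frac{1}{12} = \frac{35}{12} \approx 2.9167$)
$x{\left(P \right)} = - P$ ($x{\left(P \right)} = P \left(-1\right) = - P$)
$O{\left(Z \right)} = - \frac{35}{12}$ ($O{\left(Z \right)} = \left(-1\right) \frac{35}{12} = - \frac{35}{12}$)
$\sqrt{O{\left(D{\left(-1 \right)} \right)} + 161} \left(-6\right) = \sqrt{- \frac{35}{12} + 161} \left(-6\right) = \sqrt{\frac{1897}{12}} \left(-6\right) = \frac{\sqrt{5691}}{6} \left(-6\right) = - \sqrt{5691}$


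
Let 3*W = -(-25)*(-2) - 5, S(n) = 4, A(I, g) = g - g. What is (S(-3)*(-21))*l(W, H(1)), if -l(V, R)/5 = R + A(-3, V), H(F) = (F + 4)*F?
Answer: 2100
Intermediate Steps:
A(I, g) = 0
H(F) = F*(4 + F) (H(F) = (4 + F)*F = F*(4 + F))
W = -55/3 (W = (-(-25)*(-2) - 5)/3 = (-5*10 - 5)/3 = (-50 - 5)/3 = (⅓)*(-55) = -55/3 ≈ -18.333)
l(V, R) = -5*R (l(V, R) = -5*(R + 0) = -5*R)
(S(-3)*(-21))*l(W, H(1)) = (4*(-21))*(-5*(4 + 1)) = -(-420)*1*5 = -(-420)*5 = -84*(-25) = 2100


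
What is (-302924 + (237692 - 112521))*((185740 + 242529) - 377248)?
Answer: -9069135813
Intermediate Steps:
(-302924 + (237692 - 112521))*((185740 + 242529) - 377248) = (-302924 + 125171)*(428269 - 377248) = -177753*51021 = -9069135813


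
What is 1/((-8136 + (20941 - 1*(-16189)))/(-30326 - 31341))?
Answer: -61667/28994 ≈ -2.1269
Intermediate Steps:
1/((-8136 + (20941 - 1*(-16189)))/(-30326 - 31341)) = 1/((-8136 + (20941 + 16189))/(-61667)) = 1/((-8136 + 37130)*(-1/61667)) = 1/(28994*(-1/61667)) = 1/(-28994/61667) = -61667/28994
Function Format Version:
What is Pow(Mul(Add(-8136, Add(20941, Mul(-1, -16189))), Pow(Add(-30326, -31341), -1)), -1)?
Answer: Rational(-61667, 28994) ≈ -2.1269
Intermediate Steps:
Pow(Mul(Add(-8136, Add(20941, Mul(-1, -16189))), Pow(Add(-30326, -31341), -1)), -1) = Pow(Mul(Add(-8136, Add(20941, 16189)), Pow(-61667, -1)), -1) = Pow(Mul(Add(-8136, 37130), Rational(-1, 61667)), -1) = Pow(Mul(28994, Rational(-1, 61667)), -1) = Pow(Rational(-28994, 61667), -1) = Rational(-61667, 28994)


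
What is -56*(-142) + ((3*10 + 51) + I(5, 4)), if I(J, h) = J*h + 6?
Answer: 8059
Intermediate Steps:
I(J, h) = 6 + J*h
-56*(-142) + ((3*10 + 51) + I(5, 4)) = -56*(-142) + ((3*10 + 51) + (6 + 5*4)) = 7952 + ((30 + 51) + (6 + 20)) = 7952 + (81 + 26) = 7952 + 107 = 8059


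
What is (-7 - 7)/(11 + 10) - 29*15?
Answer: -1307/3 ≈ -435.67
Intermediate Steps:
(-7 - 7)/(11 + 10) - 29*15 = -14/21 - 435 = -14*1/21 - 435 = -2/3 - 435 = -1307/3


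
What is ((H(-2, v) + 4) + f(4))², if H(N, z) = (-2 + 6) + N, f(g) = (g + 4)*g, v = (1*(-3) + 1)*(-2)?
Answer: 1444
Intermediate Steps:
v = 4 (v = (-3 + 1)*(-2) = -2*(-2) = 4)
f(g) = g*(4 + g) (f(g) = (4 + g)*g = g*(4 + g))
H(N, z) = 4 + N
((H(-2, v) + 4) + f(4))² = (((4 - 2) + 4) + 4*(4 + 4))² = ((2 + 4) + 4*8)² = (6 + 32)² = 38² = 1444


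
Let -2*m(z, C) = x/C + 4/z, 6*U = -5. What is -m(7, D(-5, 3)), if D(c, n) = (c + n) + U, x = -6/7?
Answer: 52/119 ≈ 0.43697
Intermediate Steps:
U = -5/6 (U = (1/6)*(-5) = -5/6 ≈ -0.83333)
x = -6/7 (x = -6*1/7 = -6/7 ≈ -0.85714)
D(c, n) = -5/6 + c + n (D(c, n) = (c + n) - 5/6 = -5/6 + c + n)
m(z, C) = -2/z + 3/(7*C) (m(z, C) = -(-6/(7*C) + 4/z)/2 = -(4/z - 6/(7*C))/2 = -2/z + 3/(7*C))
-m(7, D(-5, 3)) = -(-2/7 + 3/(7*(-5/6 - 5 + 3))) = -(-2*1/7 + 3/(7*(-17/6))) = -(-2/7 + (3/7)*(-6/17)) = -(-2/7 - 18/119) = -1*(-52/119) = 52/119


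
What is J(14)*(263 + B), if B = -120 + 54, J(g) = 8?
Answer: 1576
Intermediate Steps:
B = -66
J(14)*(263 + B) = 8*(263 - 66) = 8*197 = 1576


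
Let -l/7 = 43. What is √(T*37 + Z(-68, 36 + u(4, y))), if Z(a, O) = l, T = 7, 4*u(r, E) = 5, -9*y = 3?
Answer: I*√42 ≈ 6.4807*I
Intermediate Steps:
y = -⅓ (y = -⅑*3 = -⅓ ≈ -0.33333)
u(r, E) = 5/4 (u(r, E) = (¼)*5 = 5/4)
l = -301 (l = -7*43 = -301)
Z(a, O) = -301
√(T*37 + Z(-68, 36 + u(4, y))) = √(7*37 - 301) = √(259 - 301) = √(-42) = I*√42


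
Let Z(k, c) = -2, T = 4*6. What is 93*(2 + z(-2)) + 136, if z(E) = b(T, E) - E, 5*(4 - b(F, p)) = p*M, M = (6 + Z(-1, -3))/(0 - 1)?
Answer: 3656/5 ≈ 731.20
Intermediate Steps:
T = 24
M = -4 (M = (6 - 2)/(0 - 1) = 4/(-1) = 4*(-1) = -4)
b(F, p) = 4 + 4*p/5 (b(F, p) = 4 - p*(-4)/5 = 4 - (-4)*p/5 = 4 + 4*p/5)
z(E) = 4 - E/5 (z(E) = (4 + 4*E/5) - E = 4 - E/5)
93*(2 + z(-2)) + 136 = 93*(2 + (4 - ⅕*(-2))) + 136 = 93*(2 + (4 + ⅖)) + 136 = 93*(2 + 22/5) + 136 = 93*(32/5) + 136 = 2976/5 + 136 = 3656/5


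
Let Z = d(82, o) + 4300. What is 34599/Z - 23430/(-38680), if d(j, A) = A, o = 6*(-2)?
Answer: 35968929/4146496 ≈ 8.6745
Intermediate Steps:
o = -12
Z = 4288 (Z = -12 + 4300 = 4288)
34599/Z - 23430/(-38680) = 34599/4288 - 23430/(-38680) = 34599*(1/4288) - 23430*(-1/38680) = 34599/4288 + 2343/3868 = 35968929/4146496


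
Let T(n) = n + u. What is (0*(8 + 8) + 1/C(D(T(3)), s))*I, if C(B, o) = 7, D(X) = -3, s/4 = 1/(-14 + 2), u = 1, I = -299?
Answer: -299/7 ≈ -42.714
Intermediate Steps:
T(n) = 1 + n (T(n) = n + 1 = 1 + n)
s = -⅓ (s = 4/(-14 + 2) = 4/(-12) = 4*(-1/12) = -⅓ ≈ -0.33333)
(0*(8 + 8) + 1/C(D(T(3)), s))*I = (0*(8 + 8) + 1/7)*(-299) = (0*16 + ⅐)*(-299) = (0 + ⅐)*(-299) = (⅐)*(-299) = -299/7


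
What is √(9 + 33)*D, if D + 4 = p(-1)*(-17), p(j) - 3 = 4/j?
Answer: 13*√42 ≈ 84.250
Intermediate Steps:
p(j) = 3 + 4/j
D = 13 (D = -4 + (3 + 4/(-1))*(-17) = -4 + (3 + 4*(-1))*(-17) = -4 + (3 - 4)*(-17) = -4 - 1*(-17) = -4 + 17 = 13)
√(9 + 33)*D = √(9 + 33)*13 = √42*13 = 13*√42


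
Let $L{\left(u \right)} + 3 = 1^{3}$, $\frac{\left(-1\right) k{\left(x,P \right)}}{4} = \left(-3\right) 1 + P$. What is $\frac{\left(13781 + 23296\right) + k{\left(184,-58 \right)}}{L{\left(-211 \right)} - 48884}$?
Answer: $- \frac{37321}{48886} \approx -0.76343$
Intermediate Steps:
$k{\left(x,P \right)} = 12 - 4 P$ ($k{\left(x,P \right)} = - 4 \left(\left(-3\right) 1 + P\right) = - 4 \left(-3 + P\right) = 12 - 4 P$)
$L{\left(u \right)} = -2$ ($L{\left(u \right)} = -3 + 1^{3} = -3 + 1 = -2$)
$\frac{\left(13781 + 23296\right) + k{\left(184,-58 \right)}}{L{\left(-211 \right)} - 48884} = \frac{\left(13781 + 23296\right) + \left(12 - -232\right)}{-2 - 48884} = \frac{37077 + \left(12 + 232\right)}{-48886} = \left(37077 + 244\right) \left(- \frac{1}{48886}\right) = 37321 \left(- \frac{1}{48886}\right) = - \frac{37321}{48886}$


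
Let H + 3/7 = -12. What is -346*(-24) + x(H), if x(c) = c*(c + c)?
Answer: 422034/49 ≈ 8612.9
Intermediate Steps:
H = -87/7 (H = -3/7 - 12 = -87/7 ≈ -12.429)
x(c) = 2*c**2 (x(c) = c*(2*c) = 2*c**2)
-346*(-24) + x(H) = -346*(-24) + 2*(-87/7)**2 = 8304 + 2*(7569/49) = 8304 + 15138/49 = 422034/49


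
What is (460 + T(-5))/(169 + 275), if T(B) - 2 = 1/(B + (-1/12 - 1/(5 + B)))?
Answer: 77/74 ≈ 1.0405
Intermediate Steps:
T(B) = 2 + 1/(-1/12 + B - 1/(5 + B)) (T(B) = 2 + 1/(B + (-1/12 - 1/(5 + B))) = 2 + 1/(-1/12 + B - 1/(5 + B)))
(460 + T(-5))/(169 + 275) = (460 + 2*(13 + 12*(-5)**2 + 65*(-5))/(-17 + 12*(-5)**2 + 59*(-5)))/(169 + 275) = (460 + 2*(13 + 12*25 - 325)/(-17 + 12*25 - 295))/444 = (460 + 2*(13 + 300 - 325)/(-17 + 300 - 295))*(1/444) = (460 + 2*(-12)/(-12))*(1/444) = (460 + 2*(-1/12)*(-12))*(1/444) = (460 + 2)*(1/444) = 462*(1/444) = 77/74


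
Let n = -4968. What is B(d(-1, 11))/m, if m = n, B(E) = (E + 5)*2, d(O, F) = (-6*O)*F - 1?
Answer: -35/1242 ≈ -0.028180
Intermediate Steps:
d(O, F) = -1 - 6*F*O (d(O, F) = -6*F*O - 1 = -1 - 6*F*O)
B(E) = 10 + 2*E (B(E) = (5 + E)*2 = 10 + 2*E)
m = -4968
B(d(-1, 11))/m = (10 + 2*(-1 - 6*11*(-1)))/(-4968) = (10 + 2*(-1 + 66))*(-1/4968) = (10 + 2*65)*(-1/4968) = (10 + 130)*(-1/4968) = 140*(-1/4968) = -35/1242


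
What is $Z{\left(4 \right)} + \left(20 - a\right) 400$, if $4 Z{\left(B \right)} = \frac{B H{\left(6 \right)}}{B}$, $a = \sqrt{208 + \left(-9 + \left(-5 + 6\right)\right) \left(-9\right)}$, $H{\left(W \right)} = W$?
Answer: $\frac{16003}{2} - 800 \sqrt{70} \approx 1308.2$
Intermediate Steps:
$a = 2 \sqrt{70}$ ($a = \sqrt{208 + \left(-9 + 1\right) \left(-9\right)} = \sqrt{208 - -72} = \sqrt{208 + 72} = \sqrt{280} = 2 \sqrt{70} \approx 16.733$)
$Z{\left(B \right)} = \frac{3}{2}$ ($Z{\left(B \right)} = \frac{B 6 \frac{1}{B}}{4} = \frac{6 B \frac{1}{B}}{4} = \frac{1}{4} \cdot 6 = \frac{3}{2}$)
$Z{\left(4 \right)} + \left(20 - a\right) 400 = \frac{3}{2} + \left(20 - 2 \sqrt{70}\right) 400 = \frac{3}{2} + \left(8000 - 800 \sqrt{70}\right) = \frac{16003}{2} - 800 \sqrt{70}$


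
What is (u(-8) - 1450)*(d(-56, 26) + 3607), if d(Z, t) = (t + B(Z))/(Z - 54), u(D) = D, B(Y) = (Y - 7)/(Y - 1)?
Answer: -1099057167/209 ≈ -5.2586e+6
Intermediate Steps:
B(Y) = (-7 + Y)/(-1 + Y)
d(Z, t) = (t + (-7 + Z)/(-1 + Z))/(-54 + Z) (d(Z, t) = (t + (-7 + Z)/(-1 + Z))/(Z - 54) = (t + (-7 + Z)/(-1 + Z))/(-54 + Z))
(u(-8) - 1450)*(d(-56, 26) + 3607) = (-8 - 1450)*((-7 - 56 + 26*(-1 - 56))/((-1 - 56)*(-54 - 56)) + 3607) = -1458*((-7 - 56 + 26*(-57))/(-57*(-110)) + 3607) = -1458*(-1/57*(-1/110)*(-7 - 56 - 1482) + 3607) = -1458*(-1/57*(-1/110)*(-1545) + 3607) = -1458*(-103/418 + 3607) = -1458*1507623/418 = -1099057167/209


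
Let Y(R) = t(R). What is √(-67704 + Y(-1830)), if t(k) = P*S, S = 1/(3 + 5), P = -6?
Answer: 3*I*√30091/2 ≈ 260.2*I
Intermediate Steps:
S = ⅛ (S = 1/8 = ⅛ ≈ 0.12500)
t(k) = -¾ (t(k) = -6*⅛ = -¾)
Y(R) = -¾
√(-67704 + Y(-1830)) = √(-67704 - ¾) = √(-270819/4) = 3*I*√30091/2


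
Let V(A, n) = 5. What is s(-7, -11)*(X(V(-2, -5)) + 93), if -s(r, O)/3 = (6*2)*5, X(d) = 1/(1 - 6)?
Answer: -16704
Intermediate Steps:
X(d) = -⅕ (X(d) = 1/(-5) = -⅕)
s(r, O) = -180 (s(r, O) = -3*6*2*5 = -36*5 = -3*60 = -180)
s(-7, -11)*(X(V(-2, -5)) + 93) = -180*(-⅕ + 93) = -180*464/5 = -16704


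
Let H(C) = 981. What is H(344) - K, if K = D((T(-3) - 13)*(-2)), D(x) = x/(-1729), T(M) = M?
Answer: 1696181/1729 ≈ 981.02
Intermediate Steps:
D(x) = -x/1729 (D(x) = x*(-1/1729) = -x/1729)
K = -32/1729 (K = -(-3 - 13)*(-2)/1729 = -(-16)*(-2)/1729 = -1/1729*32 = -32/1729 ≈ -0.018508)
H(344) - K = 981 - 1*(-32/1729) = 981 + 32/1729 = 1696181/1729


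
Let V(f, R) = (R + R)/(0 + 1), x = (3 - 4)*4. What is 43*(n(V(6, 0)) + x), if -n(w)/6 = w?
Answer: -172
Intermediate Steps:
x = -4 (x = -1*4 = -4)
V(f, R) = 2*R (V(f, R) = (2*R)/1 = (2*R)*1 = 2*R)
n(w) = -6*w
43*(n(V(6, 0)) + x) = 43*(-12*0 - 4) = 43*(-6*0 - 4) = 43*(0 - 4) = 43*(-4) = -172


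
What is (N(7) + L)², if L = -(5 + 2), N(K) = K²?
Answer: 1764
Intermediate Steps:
L = -7 (L = -1*7 = -7)
(N(7) + L)² = (7² - 7)² = (49 - 7)² = 42² = 1764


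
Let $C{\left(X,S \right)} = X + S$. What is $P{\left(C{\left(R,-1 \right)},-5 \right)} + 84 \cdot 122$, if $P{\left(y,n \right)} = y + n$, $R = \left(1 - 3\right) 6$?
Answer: $10230$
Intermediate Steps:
$R = -12$ ($R = \left(-2\right) 6 = -12$)
$C{\left(X,S \right)} = S + X$
$P{\left(y,n \right)} = n + y$
$P{\left(C{\left(R,-1 \right)},-5 \right)} + 84 \cdot 122 = \left(-5 - 13\right) + 84 \cdot 122 = \left(-5 - 13\right) + 10248 = -18 + 10248 = 10230$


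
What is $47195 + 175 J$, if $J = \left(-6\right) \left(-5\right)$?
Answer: $52445$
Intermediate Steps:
$J = 30$
$47195 + 175 J = 47195 + 175 \cdot 30 = 47195 + 5250 = 52445$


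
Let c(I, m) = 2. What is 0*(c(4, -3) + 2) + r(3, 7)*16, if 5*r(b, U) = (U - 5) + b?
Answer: 16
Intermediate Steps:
r(b, U) = -1 + U/5 + b/5 (r(b, U) = ((U - 5) + b)/5 = ((-5 + U) + b)/5 = (-5 + U + b)/5 = -1 + U/5 + b/5)
0*(c(4, -3) + 2) + r(3, 7)*16 = 0*(2 + 2) + (-1 + (⅕)*7 + (⅕)*3)*16 = 0*4 + (-1 + 7/5 + ⅗)*16 = 0 + 1*16 = 0 + 16 = 16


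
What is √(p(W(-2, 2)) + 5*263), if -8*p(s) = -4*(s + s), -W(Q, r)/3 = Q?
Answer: √1321 ≈ 36.346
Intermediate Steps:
W(Q, r) = -3*Q
p(s) = s (p(s) = -(-1)*(s + s)/2 = -(-1)*2*s/2 = -(-1)*s = s)
√(p(W(-2, 2)) + 5*263) = √(-3*(-2) + 5*263) = √(6 + 1315) = √1321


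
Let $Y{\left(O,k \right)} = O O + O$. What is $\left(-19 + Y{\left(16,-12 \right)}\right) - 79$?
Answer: $174$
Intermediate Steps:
$Y{\left(O,k \right)} = O + O^{2}$ ($Y{\left(O,k \right)} = O^{2} + O = O + O^{2}$)
$\left(-19 + Y{\left(16,-12 \right)}\right) - 79 = \left(-19 + 16 \left(1 + 16\right)\right) - 79 = \left(-19 + 16 \cdot 17\right) + \left(-131 + 52\right) = \left(-19 + 272\right) - 79 = 253 - 79 = 174$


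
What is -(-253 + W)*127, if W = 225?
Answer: 3556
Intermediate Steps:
-(-253 + W)*127 = -(-253 + 225)*127 = -(-28)*127 = -1*(-3556) = 3556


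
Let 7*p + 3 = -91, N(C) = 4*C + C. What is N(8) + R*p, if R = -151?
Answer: 14474/7 ≈ 2067.7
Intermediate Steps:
N(C) = 5*C
p = -94/7 (p = -3/7 + (⅐)*(-91) = -3/7 - 13 = -94/7 ≈ -13.429)
N(8) + R*p = 5*8 - 151*(-94/7) = 40 + 14194/7 = 14474/7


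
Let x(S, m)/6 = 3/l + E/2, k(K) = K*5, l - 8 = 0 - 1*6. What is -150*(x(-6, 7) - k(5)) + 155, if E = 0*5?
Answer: 2555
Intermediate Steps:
E = 0
l = 2 (l = 8 + (0 - 1*6) = 8 + (0 - 6) = 8 - 6 = 2)
k(K) = 5*K
x(S, m) = 9 (x(S, m) = 6*(3/2 + 0/2) = 6*(3*(½) + 0*(½)) = 6*(3/2 + 0) = 6*(3/2) = 9)
-150*(x(-6, 7) - k(5)) + 155 = -150*(9 - 5*5) + 155 = -150*(9 - 1*25) + 155 = -150*(9 - 25) + 155 = -150*(-16) + 155 = 2400 + 155 = 2555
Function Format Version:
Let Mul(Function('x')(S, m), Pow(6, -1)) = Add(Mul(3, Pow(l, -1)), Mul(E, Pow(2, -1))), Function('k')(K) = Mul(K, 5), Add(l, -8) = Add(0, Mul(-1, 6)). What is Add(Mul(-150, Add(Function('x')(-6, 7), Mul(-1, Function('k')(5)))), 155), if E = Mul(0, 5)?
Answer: 2555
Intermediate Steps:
E = 0
l = 2 (l = Add(8, Add(0, Mul(-1, 6))) = Add(8, Add(0, -6)) = Add(8, -6) = 2)
Function('k')(K) = Mul(5, K)
Function('x')(S, m) = 9 (Function('x')(S, m) = Mul(6, Add(Mul(3, Pow(2, -1)), Mul(0, Pow(2, -1)))) = Mul(6, Add(Mul(3, Rational(1, 2)), Mul(0, Rational(1, 2)))) = Mul(6, Add(Rational(3, 2), 0)) = Mul(6, Rational(3, 2)) = 9)
Add(Mul(-150, Add(Function('x')(-6, 7), Mul(-1, Function('k')(5)))), 155) = Add(Mul(-150, Add(9, Mul(-1, Mul(5, 5)))), 155) = Add(Mul(-150, Add(9, Mul(-1, 25))), 155) = Add(Mul(-150, Add(9, -25)), 155) = Add(Mul(-150, -16), 155) = Add(2400, 155) = 2555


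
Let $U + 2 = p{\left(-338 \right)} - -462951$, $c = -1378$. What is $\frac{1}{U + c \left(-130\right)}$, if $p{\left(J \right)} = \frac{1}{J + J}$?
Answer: $\frac{676}{434052163} \approx 1.5574 \cdot 10^{-6}$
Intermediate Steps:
$p{\left(J \right)} = \frac{1}{2 J}$
$U = \frac{312953523}{676}$ ($U = -2 + \left(\frac{1}{2 \left(-338\right)} - -462951\right) = -2 + \left(\frac{1}{2} \left(- \frac{1}{338}\right) + 462951\right) = -2 + \left(- \frac{1}{676} + 462951\right) = -2 + \frac{312954875}{676} = \frac{312953523}{676} \approx 4.6295 \cdot 10^{5}$)
$\frac{1}{U + c \left(-130\right)} = \frac{1}{\frac{312953523}{676} - -179140} = \frac{1}{\frac{312953523}{676} + 179140} = \frac{1}{\frac{434052163}{676}} = \frac{676}{434052163}$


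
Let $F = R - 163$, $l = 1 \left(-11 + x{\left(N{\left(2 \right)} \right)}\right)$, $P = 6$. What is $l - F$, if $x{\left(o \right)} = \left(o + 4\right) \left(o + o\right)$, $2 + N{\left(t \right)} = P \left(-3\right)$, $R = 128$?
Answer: $664$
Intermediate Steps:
$N{\left(t \right)} = -20$ ($N{\left(t \right)} = -2 + 6 \left(-3\right) = -2 - 18 = -20$)
$x{\left(o \right)} = 2 o \left(4 + o\right)$ ($x{\left(o \right)} = \left(4 + o\right) 2 o = 2 o \left(4 + o\right)$)
$l = 629$ ($l = 1 \left(-11 + 2 \left(-20\right) \left(4 - 20\right)\right) = 1 \left(-11 + 2 \left(-20\right) \left(-16\right)\right) = 1 \left(-11 + 640\right) = 1 \cdot 629 = 629$)
$F = -35$ ($F = 128 - 163 = -35$)
$l - F = 629 - -35 = 629 + 35 = 664$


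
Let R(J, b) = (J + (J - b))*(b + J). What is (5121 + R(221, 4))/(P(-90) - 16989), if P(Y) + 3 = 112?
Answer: -103671/16880 ≈ -6.1416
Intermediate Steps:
R(J, b) = (J + b)*(-b + 2*J) (R(J, b) = (-b + 2*J)*(J + b) = (J + b)*(-b + 2*J))
P(Y) = 109 (P(Y) = -3 + 112 = 109)
(5121 + R(221, 4))/(P(-90) - 16989) = (5121 + (-1*4² + 2*221² + 221*4))/(109 - 16989) = (5121 + (-1*16 + 2*48841 + 884))/(-16880) = (5121 + (-16 + 97682 + 884))*(-1/16880) = (5121 + 98550)*(-1/16880) = 103671*(-1/16880) = -103671/16880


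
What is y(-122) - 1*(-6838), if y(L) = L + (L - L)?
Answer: 6716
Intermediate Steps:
y(L) = L (y(L) = L + 0 = L)
y(-122) - 1*(-6838) = -122 - 1*(-6838) = -122 + 6838 = 6716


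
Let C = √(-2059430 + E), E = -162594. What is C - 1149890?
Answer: -1149890 + 2*I*√555506 ≈ -1.1499e+6 + 1490.6*I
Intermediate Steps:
C = 2*I*√555506 (C = √(-2059430 - 162594) = √(-2222024) = 2*I*√555506 ≈ 1490.6*I)
C - 1149890 = 2*I*√555506 - 1149890 = -1149890 + 2*I*√555506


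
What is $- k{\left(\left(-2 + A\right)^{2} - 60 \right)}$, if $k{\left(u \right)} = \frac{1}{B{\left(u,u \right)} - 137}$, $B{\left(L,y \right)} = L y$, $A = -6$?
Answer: $\frac{1}{121} \approx 0.0082645$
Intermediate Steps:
$k{\left(u \right)} = \frac{1}{-137 + u^{2}}$ ($k{\left(u \right)} = \frac{1}{u u - 137} = \frac{1}{u^{2} - 137} = \frac{1}{-137 + u^{2}}$)
$- k{\left(\left(-2 + A\right)^{2} - 60 \right)} = - \frac{1}{-137 + \left(\left(-2 - 6\right)^{2} - 60\right)^{2}} = - \frac{1}{-137 + \left(\left(-8\right)^{2} - 60\right)^{2}} = - \frac{1}{-137 + \left(64 - 60\right)^{2}} = - \frac{1}{-137 + 4^{2}} = - \frac{1}{-137 + 16} = - \frac{1}{-121} = \left(-1\right) \left(- \frac{1}{121}\right) = \frac{1}{121}$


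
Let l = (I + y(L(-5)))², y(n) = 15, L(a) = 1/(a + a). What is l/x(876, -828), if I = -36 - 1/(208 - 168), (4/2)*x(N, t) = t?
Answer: -707281/662400 ≈ -1.0678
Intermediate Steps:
x(N, t) = t/2
L(a) = 1/(2*a)
I = -1441/40 (I = -36 - 1/40 = -1441/40 ≈ -36.025)
l = 707281/1600 (l = (-1441/40 + 15)² = (-841/40)² = 707281/1600 ≈ 442.05)
l/x(876, -828) = 707281/(1600*(((½)*(-828)))) = (707281/1600)/(-414) = (707281/1600)*(-1/414) = -707281/662400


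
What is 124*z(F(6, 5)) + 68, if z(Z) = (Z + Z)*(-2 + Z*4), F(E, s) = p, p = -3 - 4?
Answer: 52148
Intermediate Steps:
p = -7
F(E, s) = -7
z(Z) = 2*Z*(-2 + 4*Z) (z(Z) = (2*Z)*(-2 + 4*Z) = 2*Z*(-2 + 4*Z))
124*z(F(6, 5)) + 68 = 124*(4*(-7)*(-1 + 2*(-7))) + 68 = 124*(4*(-7)*(-1 - 14)) + 68 = 124*(4*(-7)*(-15)) + 68 = 124*420 + 68 = 52080 + 68 = 52148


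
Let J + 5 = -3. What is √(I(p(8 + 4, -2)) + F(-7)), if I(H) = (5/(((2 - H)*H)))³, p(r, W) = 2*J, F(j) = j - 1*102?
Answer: I*√5207556346/6912 ≈ 10.44*I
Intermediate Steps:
J = -8 (J = -5 - 3 = -8)
F(j) = -102 + j (F(j) = j - 102 = -102 + j)
p(r, W) = -16 (p(r, W) = 2*(-8) = -16)
I(H) = 125/(H³*(2 - H)³) (I(H) = (5/((H*(2 - H))))³ = (5*(1/(H*(2 - H))))³ = (5/(H*(2 - H)))³ = 125/(H³*(2 - H)³))
√(I(p(8 + 4, -2)) + F(-7)) = √(-125/((-16)³*(-2 - 16)³) + (-102 - 7)) = √(-125*(-1/4096)/(-18)³ - 109) = √(-125*(-1/4096)*(-1/5832) - 109) = √(-125/23887872 - 109) = √(-2603778173/23887872) = I*√5207556346/6912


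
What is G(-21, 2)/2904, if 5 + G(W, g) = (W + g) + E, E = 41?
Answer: 17/2904 ≈ 0.0058540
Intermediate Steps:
G(W, g) = 36 + W + g (G(W, g) = -5 + ((W + g) + 41) = -5 + (41 + W + g) = 36 + W + g)
G(-21, 2)/2904 = (36 - 21 + 2)/2904 = 17*(1/2904) = 17/2904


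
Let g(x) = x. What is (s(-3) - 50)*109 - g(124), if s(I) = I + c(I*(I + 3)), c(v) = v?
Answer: -5901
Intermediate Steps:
s(I) = I + I*(3 + I) (s(I) = I + I*(I + 3) = I + I*(3 + I))
(s(-3) - 50)*109 - g(124) = (-3*(4 - 3) - 50)*109 - 1*124 = (-3*1 - 50)*109 - 124 = (-3 - 50)*109 - 124 = -53*109 - 124 = -5777 - 124 = -5901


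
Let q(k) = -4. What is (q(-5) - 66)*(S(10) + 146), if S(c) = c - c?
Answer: -10220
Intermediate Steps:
S(c) = 0
(q(-5) - 66)*(S(10) + 146) = (-4 - 66)*(0 + 146) = -70*146 = -10220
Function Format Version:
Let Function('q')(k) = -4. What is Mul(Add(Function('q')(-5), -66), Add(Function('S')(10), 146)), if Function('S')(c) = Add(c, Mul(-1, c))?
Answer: -10220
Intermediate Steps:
Function('S')(c) = 0
Mul(Add(Function('q')(-5), -66), Add(Function('S')(10), 146)) = Mul(Add(-4, -66), Add(0, 146)) = Mul(-70, 146) = -10220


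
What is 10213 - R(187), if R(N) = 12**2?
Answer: 10069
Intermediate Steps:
R(N) = 144
10213 - R(187) = 10213 - 1*144 = 10213 - 144 = 10069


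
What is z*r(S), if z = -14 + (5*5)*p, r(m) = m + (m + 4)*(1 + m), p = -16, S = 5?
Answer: -24426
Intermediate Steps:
r(m) = m + (1 + m)*(4 + m) (r(m) = m + (4 + m)*(1 + m) = m + (1 + m)*(4 + m))
z = -414 (z = -14 + (5*5)*(-16) = -14 + 25*(-16) = -14 - 400 = -414)
z*r(S) = -414*(4 + 5² + 6*5) = -414*(4 + 25 + 30) = -414*59 = -24426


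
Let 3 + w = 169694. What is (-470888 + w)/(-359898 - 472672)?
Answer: 301197/832570 ≈ 0.36177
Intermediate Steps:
w = 169691 (w = -3 + 169694 = 169691)
(-470888 + w)/(-359898 - 472672) = (-470888 + 169691)/(-359898 - 472672) = -301197/(-832570) = -301197*(-1/832570) = 301197/832570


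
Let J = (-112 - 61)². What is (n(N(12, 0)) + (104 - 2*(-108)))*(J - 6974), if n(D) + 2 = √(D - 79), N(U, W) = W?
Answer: 7299690 + 22955*I*√79 ≈ 7.2997e+6 + 2.0403e+5*I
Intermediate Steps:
J = 29929 (J = (-173)² = 29929)
n(D) = -2 + √(-79 + D) (n(D) = -2 + √(D - 79) = -2 + √(-79 + D))
(n(N(12, 0)) + (104 - 2*(-108)))*(J - 6974) = ((-2 + √(-79 + 0)) + (104 - 2*(-108)))*(29929 - 6974) = ((-2 + √(-79)) + (104 + 216))*22955 = ((-2 + I*√79) + 320)*22955 = (318 + I*√79)*22955 = 7299690 + 22955*I*√79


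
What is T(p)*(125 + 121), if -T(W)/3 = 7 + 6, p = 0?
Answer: -9594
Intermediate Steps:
T(W) = -39 (T(W) = -3*(7 + 6) = -3*13 = -39)
T(p)*(125 + 121) = -39*(125 + 121) = -39*246 = -9594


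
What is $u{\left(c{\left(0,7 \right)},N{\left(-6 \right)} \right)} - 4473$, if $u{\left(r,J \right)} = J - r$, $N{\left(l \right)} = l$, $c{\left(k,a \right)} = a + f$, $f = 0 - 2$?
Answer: $-4484$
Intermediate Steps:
$f = -2$ ($f = 0 - 2 = -2$)
$c{\left(k,a \right)} = -2 + a$ ($c{\left(k,a \right)} = a - 2 = -2 + a$)
$u{\left(c{\left(0,7 \right)},N{\left(-6 \right)} \right)} - 4473 = \left(-6 - \left(-2 + 7\right)\right) - 4473 = \left(-6 - 5\right) - 4473 = -11 - 4473 = -4484$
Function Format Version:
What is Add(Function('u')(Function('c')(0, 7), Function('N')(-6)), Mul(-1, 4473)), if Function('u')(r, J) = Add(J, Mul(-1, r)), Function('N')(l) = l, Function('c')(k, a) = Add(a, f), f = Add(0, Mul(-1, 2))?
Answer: -4484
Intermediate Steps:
f = -2 (f = Add(0, -2) = -2)
Function('c')(k, a) = Add(-2, a) (Function('c')(k, a) = Add(a, -2) = Add(-2, a))
Add(Function('u')(Function('c')(0, 7), Function('N')(-6)), Mul(-1, 4473)) = Add(Add(-6, Mul(-1, Add(-2, 7))), Mul(-1, 4473)) = Add(Add(-6, Mul(-1, 5)), -4473) = Add(Add(-6, -5), -4473) = Add(-11, -4473) = -4484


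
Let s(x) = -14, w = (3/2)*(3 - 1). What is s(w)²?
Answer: 196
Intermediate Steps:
w = 3 (w = (3*(½))*2 = (3/2)*2 = 3)
s(w)² = (-14)² = 196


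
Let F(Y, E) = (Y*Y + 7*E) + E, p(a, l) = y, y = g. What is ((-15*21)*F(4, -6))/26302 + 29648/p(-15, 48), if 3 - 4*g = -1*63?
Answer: 779968016/433983 ≈ 1797.2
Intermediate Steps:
g = 33/2 (g = ¾ - (-1)*63/4 = ¾ - ¼*(-63) = ¾ + 63/4 = 33/2 ≈ 16.500)
y = 33/2 ≈ 16.500
p(a, l) = 33/2
F(Y, E) = Y² + 8*E (F(Y, E) = (Y² + 7*E) + E = Y² + 8*E)
((-15*21)*F(4, -6))/26302 + 29648/p(-15, 48) = ((-15*21)*(4² + 8*(-6)))/26302 + 29648/(33/2) = -315*(16 - 48)*(1/26302) + 29648*(2/33) = -315*(-32)*(1/26302) + 59296/33 = 10080*(1/26302) + 59296/33 = 5040/13151 + 59296/33 = 779968016/433983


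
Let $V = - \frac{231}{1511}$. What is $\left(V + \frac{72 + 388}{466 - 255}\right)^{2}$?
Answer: $\frac{417728249761}{101646830041} \approx 4.1096$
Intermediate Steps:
$V = - \frac{231}{1511}$ ($V = \left(-231\right) \frac{1}{1511} = - \frac{231}{1511} \approx -0.15288$)
$\left(V + \frac{72 + 388}{466 - 255}\right)^{2} = \left(- \frac{231}{1511} + \frac{72 + 388}{466 - 255}\right)^{2} = \left(- \frac{231}{1511} + \frac{460}{211}\right)^{2} = \left(\frac{646319}{318821}\right)^{2} = \frac{417728249761}{101646830041}$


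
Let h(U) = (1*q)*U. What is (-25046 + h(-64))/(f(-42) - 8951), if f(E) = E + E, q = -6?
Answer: 24662/9035 ≈ 2.7296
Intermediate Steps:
h(U) = -6*U (h(U) = (1*(-6))*U = -6*U)
f(E) = 2*E
(-25046 + h(-64))/(f(-42) - 8951) = (-25046 - 6*(-64))/(2*(-42) - 8951) = (-25046 + 384)/(-84 - 8951) = -24662/(-9035) = -24662*(-1/9035) = 24662/9035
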